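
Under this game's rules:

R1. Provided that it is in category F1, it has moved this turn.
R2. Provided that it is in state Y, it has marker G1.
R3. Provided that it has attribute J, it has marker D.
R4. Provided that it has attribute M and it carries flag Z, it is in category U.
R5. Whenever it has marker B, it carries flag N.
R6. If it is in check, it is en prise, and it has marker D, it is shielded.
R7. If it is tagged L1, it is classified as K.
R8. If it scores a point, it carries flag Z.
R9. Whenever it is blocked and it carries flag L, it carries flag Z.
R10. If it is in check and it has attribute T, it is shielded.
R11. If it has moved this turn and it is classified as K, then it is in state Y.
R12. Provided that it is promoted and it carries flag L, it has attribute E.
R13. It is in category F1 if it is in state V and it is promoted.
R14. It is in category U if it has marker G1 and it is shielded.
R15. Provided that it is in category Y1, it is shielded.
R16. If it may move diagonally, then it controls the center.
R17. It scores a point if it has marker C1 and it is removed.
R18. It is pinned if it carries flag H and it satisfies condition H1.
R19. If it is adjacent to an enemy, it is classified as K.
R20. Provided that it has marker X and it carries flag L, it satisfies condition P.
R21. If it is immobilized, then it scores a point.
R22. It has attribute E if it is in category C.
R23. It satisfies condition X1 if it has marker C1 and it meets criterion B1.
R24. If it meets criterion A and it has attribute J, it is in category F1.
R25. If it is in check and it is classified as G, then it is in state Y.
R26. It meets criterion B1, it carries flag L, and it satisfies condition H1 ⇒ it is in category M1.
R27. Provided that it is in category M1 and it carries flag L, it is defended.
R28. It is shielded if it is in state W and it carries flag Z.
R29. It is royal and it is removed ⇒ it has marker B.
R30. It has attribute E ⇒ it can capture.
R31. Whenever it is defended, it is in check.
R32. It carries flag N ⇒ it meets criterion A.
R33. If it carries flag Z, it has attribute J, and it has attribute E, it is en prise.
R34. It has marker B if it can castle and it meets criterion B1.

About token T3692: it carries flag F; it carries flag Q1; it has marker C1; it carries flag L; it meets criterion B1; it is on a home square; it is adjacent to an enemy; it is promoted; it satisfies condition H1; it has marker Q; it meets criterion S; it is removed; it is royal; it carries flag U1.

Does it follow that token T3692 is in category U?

Forward chaining from the given facts derives: has attribute E, scores a point, is classified as K, satisfies condition X1, is in category M1, is defended, has marker B, can capture, is in check, carries flag N, carries flag Z, meets criterion A.
Rules concluding "it is in category U": R4 needs "it has attribute M"; R14 needs "it has marker G1" — none of these are established.

No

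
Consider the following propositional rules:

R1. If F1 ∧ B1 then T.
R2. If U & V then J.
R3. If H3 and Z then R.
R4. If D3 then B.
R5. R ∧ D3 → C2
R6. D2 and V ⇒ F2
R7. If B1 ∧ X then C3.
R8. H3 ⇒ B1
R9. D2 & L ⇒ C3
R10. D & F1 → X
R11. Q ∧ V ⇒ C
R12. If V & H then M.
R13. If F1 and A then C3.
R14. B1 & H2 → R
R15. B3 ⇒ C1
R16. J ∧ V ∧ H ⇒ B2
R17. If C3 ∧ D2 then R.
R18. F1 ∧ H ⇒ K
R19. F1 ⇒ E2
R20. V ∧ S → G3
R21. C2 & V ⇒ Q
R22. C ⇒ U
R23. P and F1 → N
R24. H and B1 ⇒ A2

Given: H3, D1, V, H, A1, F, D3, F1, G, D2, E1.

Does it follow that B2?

Forward chaining from the given facts derives: B, F2, B1, M, K, E2, A2, T.
The only rule concluding B2 is R16, which needs J; that is never established.

No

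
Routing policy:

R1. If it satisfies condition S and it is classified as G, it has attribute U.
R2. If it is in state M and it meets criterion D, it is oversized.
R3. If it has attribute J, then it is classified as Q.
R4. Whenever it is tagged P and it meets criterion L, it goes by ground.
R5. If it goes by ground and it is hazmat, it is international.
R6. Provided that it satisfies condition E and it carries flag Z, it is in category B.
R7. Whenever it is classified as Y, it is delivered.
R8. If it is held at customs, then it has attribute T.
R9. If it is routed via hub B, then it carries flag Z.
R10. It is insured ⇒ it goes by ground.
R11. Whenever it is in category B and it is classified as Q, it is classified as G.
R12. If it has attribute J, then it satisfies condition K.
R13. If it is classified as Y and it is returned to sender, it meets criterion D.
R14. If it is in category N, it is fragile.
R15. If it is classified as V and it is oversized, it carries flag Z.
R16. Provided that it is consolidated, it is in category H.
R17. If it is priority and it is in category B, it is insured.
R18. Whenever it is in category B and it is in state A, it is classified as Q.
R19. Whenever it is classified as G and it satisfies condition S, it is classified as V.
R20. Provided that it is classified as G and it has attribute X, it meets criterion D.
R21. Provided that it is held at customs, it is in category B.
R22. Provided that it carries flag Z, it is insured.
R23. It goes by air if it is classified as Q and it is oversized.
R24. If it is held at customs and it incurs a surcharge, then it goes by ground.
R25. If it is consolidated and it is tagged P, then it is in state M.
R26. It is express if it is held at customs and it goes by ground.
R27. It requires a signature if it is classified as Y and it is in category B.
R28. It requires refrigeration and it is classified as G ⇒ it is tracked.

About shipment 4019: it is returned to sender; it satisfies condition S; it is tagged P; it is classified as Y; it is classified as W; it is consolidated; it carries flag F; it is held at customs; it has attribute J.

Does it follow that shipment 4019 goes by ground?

By R3 (it has attribute J): it is classified as Q.
By R13 (it is classified as Y, it is returned to sender): it meets criterion D.
By R21 (it is held at customs): it is in category B.
By R25 (it is consolidated, it is tagged P): it is in state M.
By R2 (it is in state M, it meets criterion D): it is oversized.
By R11 (it is in category B, it is classified as Q): it is classified as G.
By R19 (it is classified as G, it satisfies condition S): it is classified as V.
By R15 (it is classified as V, it is oversized): it carries flag Z.
By R22 (it carries flag Z): it is insured.
By R10 (it is insured): it goes by ground.

Yes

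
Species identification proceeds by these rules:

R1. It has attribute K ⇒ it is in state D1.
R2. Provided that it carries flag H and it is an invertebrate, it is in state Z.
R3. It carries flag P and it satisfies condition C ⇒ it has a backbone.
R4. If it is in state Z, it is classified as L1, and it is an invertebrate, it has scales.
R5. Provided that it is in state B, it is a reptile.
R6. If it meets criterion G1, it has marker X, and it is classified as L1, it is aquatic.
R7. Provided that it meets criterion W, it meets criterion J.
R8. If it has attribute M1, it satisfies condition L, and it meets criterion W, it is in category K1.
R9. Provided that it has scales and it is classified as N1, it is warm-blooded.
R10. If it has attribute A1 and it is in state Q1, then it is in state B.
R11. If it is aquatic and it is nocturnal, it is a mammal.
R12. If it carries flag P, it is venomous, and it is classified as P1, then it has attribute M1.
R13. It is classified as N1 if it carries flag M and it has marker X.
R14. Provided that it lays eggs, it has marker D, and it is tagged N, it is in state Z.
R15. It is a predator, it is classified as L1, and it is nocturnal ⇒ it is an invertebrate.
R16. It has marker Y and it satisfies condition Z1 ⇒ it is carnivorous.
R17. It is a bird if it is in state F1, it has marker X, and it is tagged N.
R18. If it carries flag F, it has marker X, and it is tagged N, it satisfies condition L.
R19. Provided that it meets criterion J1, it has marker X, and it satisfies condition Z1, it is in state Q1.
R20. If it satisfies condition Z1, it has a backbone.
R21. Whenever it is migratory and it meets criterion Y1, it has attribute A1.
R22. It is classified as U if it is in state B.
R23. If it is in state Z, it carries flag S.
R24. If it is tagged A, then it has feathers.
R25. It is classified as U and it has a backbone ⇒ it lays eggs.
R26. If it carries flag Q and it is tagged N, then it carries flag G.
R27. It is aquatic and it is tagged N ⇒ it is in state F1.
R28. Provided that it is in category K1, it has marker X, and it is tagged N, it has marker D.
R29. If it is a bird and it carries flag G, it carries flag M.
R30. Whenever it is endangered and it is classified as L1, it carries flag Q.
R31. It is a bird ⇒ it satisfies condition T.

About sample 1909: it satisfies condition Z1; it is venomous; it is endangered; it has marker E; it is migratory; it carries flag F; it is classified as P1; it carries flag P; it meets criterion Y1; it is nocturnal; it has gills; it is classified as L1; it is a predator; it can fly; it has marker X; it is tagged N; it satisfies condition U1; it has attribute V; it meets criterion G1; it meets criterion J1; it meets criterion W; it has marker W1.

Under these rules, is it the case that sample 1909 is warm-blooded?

By R6 (it meets criterion G1, it has marker X, it is classified as L1): it is aquatic.
By R12 (it carries flag P, it is venomous, it is classified as P1): it has attribute M1.
By R15 (it is a predator, it is classified as L1, it is nocturnal): it is an invertebrate.
By R18 (it carries flag F, it has marker X, it is tagged N): it satisfies condition L.
By R19 (it meets criterion J1, it has marker X, it satisfies condition Z1): it is in state Q1.
By R20 (it satisfies condition Z1): it has a backbone.
By R21 (it is migratory, it meets criterion Y1): it has attribute A1.
By R27 (it is aquatic, it is tagged N): it is in state F1.
By R30 (it is endangered, it is classified as L1): it carries flag Q.
By R8 (it has attribute M1, it satisfies condition L, it meets criterion W): it is in category K1.
By R10 (it has attribute A1, it is in state Q1): it is in state B.
By R17 (it is in state F1, it has marker X, it is tagged N): it is a bird.
By R22 (it is in state B): it is classified as U.
By R25 (it is classified as U, it has a backbone): it lays eggs.
By R26 (it carries flag Q, it is tagged N): it carries flag G.
By R28 (it is in category K1, it has marker X, it is tagged N): it has marker D.
By R29 (it is a bird, it carries flag G): it carries flag M.
By R13 (it carries flag M, it has marker X): it is classified as N1.
By R14 (it lays eggs, it has marker D, it is tagged N): it is in state Z.
By R4 (it is in state Z, it is classified as L1, it is an invertebrate): it has scales.
By R9 (it has scales, it is classified as N1): it is warm-blooded.

Yes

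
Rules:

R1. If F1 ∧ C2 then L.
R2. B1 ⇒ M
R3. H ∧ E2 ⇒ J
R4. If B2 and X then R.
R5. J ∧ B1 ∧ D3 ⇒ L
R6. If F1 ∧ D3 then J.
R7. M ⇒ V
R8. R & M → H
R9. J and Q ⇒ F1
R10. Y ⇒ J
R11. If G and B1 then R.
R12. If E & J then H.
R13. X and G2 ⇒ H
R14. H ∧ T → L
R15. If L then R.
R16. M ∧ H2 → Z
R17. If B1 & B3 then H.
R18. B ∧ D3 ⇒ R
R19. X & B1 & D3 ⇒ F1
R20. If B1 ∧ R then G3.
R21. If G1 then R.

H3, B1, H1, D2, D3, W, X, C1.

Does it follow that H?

M  (by R2: B1)
F1  (by R19: X, B1, D3)
J  (by R6: F1, D3)
L  (by R5: J, B1, D3)
R  (by R15: L)
H  (by R8: R, M)

Yes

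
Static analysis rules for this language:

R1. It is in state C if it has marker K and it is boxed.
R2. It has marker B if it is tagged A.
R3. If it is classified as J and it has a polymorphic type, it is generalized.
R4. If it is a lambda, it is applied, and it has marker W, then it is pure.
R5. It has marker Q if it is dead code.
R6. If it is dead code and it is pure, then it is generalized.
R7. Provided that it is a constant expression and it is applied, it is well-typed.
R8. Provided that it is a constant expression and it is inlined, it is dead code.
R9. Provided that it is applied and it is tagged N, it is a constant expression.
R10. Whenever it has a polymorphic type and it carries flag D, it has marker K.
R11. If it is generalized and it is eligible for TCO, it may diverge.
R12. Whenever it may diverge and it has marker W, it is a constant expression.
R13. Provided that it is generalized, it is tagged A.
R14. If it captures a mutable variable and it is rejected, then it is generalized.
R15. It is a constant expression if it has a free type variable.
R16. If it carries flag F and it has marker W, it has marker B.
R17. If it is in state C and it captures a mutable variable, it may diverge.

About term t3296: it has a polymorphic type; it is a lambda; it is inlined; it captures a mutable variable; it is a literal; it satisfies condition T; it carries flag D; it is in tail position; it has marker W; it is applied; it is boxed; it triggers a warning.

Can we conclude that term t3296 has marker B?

By R4 (it is a lambda, it is applied, it has marker W): it is pure.
By R10 (it has a polymorphic type, it carries flag D): it has marker K.
By R1 (it has marker K, it is boxed): it is in state C.
By R17 (it is in state C, it captures a mutable variable): it may diverge.
By R12 (it may diverge, it has marker W): it is a constant expression.
By R8 (it is a constant expression, it is inlined): it is dead code.
By R6 (it is dead code, it is pure): it is generalized.
By R13 (it is generalized): it is tagged A.
By R2 (it is tagged A): it has marker B.

Yes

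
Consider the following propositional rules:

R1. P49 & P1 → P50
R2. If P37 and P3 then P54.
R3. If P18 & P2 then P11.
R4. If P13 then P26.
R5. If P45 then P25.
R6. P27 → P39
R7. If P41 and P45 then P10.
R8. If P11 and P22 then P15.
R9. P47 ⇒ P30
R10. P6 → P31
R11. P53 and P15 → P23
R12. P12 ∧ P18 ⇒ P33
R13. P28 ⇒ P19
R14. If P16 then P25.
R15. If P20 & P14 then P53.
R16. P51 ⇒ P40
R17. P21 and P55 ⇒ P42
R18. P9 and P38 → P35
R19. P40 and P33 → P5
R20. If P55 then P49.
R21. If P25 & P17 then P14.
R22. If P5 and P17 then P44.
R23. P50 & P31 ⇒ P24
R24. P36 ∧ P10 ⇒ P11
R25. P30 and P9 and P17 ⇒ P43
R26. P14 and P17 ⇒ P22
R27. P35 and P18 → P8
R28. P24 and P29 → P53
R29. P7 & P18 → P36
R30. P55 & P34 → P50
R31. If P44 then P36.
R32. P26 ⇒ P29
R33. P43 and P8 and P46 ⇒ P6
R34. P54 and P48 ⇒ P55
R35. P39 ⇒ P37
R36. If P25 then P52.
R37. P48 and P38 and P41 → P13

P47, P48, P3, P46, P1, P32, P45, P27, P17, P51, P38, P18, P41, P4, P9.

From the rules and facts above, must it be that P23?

Forward chaining from the given facts derives: P25, P39, P10, P30, P40, P35, P14, P43, P22, P8, P6, P37, P52, P13, P54, P26, P31, P29, P55, P49, P50, P24, P53.
The only rule concluding P23 is R11, which needs P15; that is never established.

No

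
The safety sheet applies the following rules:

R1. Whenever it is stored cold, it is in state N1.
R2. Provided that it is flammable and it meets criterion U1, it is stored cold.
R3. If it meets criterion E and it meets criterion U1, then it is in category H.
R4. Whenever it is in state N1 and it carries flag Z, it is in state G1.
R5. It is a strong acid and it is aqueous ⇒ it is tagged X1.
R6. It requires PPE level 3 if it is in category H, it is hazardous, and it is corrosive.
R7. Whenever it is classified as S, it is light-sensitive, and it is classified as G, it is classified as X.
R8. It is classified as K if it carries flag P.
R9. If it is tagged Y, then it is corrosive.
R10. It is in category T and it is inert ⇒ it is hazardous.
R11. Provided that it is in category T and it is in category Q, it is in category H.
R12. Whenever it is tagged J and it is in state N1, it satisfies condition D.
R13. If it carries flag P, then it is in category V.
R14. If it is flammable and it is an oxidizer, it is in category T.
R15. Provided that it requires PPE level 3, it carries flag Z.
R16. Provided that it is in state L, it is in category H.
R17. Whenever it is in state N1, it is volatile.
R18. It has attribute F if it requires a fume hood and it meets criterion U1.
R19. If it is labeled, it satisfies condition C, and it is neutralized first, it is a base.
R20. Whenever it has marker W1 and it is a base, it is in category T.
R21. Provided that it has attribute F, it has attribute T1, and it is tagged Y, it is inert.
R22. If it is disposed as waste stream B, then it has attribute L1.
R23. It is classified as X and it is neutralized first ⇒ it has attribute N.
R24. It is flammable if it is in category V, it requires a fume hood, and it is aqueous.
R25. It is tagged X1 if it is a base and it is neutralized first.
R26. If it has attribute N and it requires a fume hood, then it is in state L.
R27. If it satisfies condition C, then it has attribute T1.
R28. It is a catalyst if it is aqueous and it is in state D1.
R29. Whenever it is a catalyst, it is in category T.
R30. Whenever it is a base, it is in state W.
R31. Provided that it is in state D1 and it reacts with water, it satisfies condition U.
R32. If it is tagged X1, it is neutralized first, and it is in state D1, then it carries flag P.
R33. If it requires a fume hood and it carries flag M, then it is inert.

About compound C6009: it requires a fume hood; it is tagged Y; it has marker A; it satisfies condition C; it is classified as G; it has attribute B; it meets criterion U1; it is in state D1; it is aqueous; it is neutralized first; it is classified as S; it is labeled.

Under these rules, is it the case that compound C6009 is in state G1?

No

Forward chaining from the given facts derives: is corrosive, has attribute F, is a base, is tagged X1, has attribute T1, is a catalyst, is in category T, is in state W, carries flag P, is classified as K, is in category V, is inert, is flammable, is stored cold, is hazardous, is in state N1, is volatile.
The only rule concluding "it is in state G1" is R4, which needs "it carries flag Z"; that is never established.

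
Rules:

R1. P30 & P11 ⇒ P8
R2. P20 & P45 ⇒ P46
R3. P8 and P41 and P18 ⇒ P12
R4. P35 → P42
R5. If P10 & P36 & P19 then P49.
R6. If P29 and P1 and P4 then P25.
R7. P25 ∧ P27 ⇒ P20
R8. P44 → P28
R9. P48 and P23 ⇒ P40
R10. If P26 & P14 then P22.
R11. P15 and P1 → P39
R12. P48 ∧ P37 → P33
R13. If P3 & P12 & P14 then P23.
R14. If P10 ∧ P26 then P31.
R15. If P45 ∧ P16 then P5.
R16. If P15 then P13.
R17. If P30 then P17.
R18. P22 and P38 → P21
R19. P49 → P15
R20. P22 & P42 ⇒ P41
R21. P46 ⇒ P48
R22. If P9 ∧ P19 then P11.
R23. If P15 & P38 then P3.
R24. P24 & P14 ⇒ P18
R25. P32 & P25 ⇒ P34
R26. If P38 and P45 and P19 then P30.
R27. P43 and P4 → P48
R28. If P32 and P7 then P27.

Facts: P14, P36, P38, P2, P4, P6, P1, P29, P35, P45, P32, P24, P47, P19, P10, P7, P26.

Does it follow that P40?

No

Forward chaining from the given facts derives: P42, P49, P25, P22, P31, P21, P15, P41, P3, P18, P34, P30, P27, P20, P39, P13, P17, P46, P48.
The only rule concluding P40 is R9, which needs P23; that is never established.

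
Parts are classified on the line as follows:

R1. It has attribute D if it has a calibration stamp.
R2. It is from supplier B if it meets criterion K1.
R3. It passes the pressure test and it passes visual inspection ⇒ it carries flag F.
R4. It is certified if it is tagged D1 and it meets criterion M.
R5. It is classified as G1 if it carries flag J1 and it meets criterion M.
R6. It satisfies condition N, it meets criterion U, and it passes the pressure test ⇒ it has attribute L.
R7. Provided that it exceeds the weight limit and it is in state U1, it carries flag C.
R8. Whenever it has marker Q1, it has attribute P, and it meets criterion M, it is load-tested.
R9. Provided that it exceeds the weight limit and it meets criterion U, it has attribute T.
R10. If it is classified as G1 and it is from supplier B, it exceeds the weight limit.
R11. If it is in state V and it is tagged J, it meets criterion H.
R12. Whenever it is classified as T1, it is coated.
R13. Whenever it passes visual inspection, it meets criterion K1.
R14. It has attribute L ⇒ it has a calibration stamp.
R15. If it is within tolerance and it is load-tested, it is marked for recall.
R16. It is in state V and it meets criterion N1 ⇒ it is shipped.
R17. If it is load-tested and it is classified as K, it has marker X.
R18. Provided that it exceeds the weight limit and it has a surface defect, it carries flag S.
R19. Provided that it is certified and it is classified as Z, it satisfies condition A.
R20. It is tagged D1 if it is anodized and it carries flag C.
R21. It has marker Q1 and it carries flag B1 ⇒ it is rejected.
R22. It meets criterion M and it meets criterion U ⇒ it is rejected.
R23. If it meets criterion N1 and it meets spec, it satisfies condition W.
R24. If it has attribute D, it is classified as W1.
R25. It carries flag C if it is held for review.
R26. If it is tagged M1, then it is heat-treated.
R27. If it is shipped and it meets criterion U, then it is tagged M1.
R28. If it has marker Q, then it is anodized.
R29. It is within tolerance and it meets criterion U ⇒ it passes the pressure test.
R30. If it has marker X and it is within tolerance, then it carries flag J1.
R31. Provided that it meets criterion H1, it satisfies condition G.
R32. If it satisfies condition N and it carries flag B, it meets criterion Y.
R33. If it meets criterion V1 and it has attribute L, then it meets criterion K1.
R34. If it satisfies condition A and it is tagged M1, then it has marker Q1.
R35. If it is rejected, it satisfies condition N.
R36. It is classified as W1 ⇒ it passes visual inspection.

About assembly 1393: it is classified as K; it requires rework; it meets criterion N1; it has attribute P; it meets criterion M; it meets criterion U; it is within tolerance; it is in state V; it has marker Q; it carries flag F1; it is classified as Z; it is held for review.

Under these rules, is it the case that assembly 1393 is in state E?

Forward chaining from the given facts derives: is shipped, is rejected, carries flag C, is tagged M1, is anodized, passes the pressure test, satisfies condition N, has attribute L, has a calibration stamp, is tagged D1, is heat-treated, has attribute D, is certified, satisfies condition A, is classified as W1, has marker Q1, passes visual inspection, carries flag F, is load-tested, meets criterion K1, is marked for recall, has marker X, carries flag J1, is from supplier B, is classified as G1, exceeds the weight limit, has attribute T.
No rule has "it is in state E" as its conclusion, and it is not among the given facts.

No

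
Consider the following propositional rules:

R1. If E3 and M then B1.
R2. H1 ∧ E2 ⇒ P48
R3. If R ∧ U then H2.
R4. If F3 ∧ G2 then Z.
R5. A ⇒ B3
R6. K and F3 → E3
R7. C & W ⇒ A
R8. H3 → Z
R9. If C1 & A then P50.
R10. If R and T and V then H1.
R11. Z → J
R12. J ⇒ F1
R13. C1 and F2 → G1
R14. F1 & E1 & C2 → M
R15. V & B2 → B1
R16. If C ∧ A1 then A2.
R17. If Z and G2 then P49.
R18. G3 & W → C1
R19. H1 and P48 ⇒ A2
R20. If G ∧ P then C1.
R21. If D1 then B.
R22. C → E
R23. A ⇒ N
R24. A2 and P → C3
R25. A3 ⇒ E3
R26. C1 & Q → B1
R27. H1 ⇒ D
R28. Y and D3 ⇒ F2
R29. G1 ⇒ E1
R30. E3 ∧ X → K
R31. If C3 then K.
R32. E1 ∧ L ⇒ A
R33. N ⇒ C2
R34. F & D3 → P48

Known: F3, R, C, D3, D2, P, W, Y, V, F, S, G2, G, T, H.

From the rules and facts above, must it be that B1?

Z  (by R4: F3, G2)
A  (by R7: C, W)
H1  (by R10: R, T, V)
J  (by R11: Z)
F1  (by R12: J)
C1  (by R20: G, P)
N  (by R23: A)
F2  (by R28: Y, D3)
C2  (by R33: N)
P48  (by R34: F, D3)
G1  (by R13: C1, F2)
A2  (by R19: H1, P48)
C3  (by R24: A2, P)
E1  (by R29: G1)
K  (by R31: C3)
E3  (by R6: K, F3)
M  (by R14: F1, E1, C2)
B1  (by R1: E3, M)

Yes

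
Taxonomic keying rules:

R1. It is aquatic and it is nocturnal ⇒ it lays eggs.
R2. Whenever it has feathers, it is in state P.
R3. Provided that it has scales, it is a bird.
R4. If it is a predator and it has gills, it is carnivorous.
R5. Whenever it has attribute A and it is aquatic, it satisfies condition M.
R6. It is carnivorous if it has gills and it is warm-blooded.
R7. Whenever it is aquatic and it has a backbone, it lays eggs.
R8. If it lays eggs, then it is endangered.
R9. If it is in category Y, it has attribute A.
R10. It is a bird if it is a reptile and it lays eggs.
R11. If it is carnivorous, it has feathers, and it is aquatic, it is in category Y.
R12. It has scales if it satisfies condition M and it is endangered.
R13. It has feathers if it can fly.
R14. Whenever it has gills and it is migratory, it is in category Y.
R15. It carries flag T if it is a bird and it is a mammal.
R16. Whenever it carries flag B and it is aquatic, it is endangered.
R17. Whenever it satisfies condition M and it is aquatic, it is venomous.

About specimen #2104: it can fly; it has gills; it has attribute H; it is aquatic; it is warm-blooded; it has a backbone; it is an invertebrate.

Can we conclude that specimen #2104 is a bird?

Yes

By R6 (it has gills, it is warm-blooded): it is carnivorous.
By R7 (it is aquatic, it has a backbone): it lays eggs.
By R8 (it lays eggs): it is endangered.
By R13 (it can fly): it has feathers.
By R11 (it is carnivorous, it has feathers, it is aquatic): it is in category Y.
By R9 (it is in category Y): it has attribute A.
By R5 (it has attribute A, it is aquatic): it satisfies condition M.
By R12 (it satisfies condition M, it is endangered): it has scales.
By R3 (it has scales): it is a bird.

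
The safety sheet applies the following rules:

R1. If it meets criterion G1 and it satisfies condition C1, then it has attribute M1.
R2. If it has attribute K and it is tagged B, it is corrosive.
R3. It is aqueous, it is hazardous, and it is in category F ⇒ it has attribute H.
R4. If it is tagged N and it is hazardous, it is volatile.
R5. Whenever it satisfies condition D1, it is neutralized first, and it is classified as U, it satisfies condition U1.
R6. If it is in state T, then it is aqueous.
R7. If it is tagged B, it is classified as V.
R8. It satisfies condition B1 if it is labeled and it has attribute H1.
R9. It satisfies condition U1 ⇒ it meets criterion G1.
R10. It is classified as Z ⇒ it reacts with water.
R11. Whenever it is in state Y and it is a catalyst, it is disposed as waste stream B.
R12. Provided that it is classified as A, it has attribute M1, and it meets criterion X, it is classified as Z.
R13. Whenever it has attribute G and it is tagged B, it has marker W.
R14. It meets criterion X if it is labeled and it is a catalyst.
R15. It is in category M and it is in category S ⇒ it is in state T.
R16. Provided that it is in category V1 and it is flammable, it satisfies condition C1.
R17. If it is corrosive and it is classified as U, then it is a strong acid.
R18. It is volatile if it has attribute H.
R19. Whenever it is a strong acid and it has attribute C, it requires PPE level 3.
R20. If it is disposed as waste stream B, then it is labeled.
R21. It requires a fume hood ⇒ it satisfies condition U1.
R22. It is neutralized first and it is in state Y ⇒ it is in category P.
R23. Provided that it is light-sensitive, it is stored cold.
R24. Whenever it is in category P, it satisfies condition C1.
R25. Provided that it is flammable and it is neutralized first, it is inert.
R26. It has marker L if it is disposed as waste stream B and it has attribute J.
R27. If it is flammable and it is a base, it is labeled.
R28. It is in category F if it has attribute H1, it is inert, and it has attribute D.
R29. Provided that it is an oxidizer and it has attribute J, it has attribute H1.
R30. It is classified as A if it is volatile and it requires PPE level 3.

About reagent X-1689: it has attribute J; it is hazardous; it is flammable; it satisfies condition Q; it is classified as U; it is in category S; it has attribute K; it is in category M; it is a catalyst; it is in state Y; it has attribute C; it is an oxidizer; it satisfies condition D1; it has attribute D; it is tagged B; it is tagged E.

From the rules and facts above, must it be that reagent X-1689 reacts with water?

Forward chaining from the given facts derives: is corrosive, is classified as V, is disposed as waste stream B, is in state T, is a strong acid, requires PPE level 3, is labeled, has marker L, has attribute H1, is aqueous, satisfies condition B1, meets criterion X.
The only rule concluding "it reacts with water" is R10, which needs "it is classified as Z"; that is never established.

No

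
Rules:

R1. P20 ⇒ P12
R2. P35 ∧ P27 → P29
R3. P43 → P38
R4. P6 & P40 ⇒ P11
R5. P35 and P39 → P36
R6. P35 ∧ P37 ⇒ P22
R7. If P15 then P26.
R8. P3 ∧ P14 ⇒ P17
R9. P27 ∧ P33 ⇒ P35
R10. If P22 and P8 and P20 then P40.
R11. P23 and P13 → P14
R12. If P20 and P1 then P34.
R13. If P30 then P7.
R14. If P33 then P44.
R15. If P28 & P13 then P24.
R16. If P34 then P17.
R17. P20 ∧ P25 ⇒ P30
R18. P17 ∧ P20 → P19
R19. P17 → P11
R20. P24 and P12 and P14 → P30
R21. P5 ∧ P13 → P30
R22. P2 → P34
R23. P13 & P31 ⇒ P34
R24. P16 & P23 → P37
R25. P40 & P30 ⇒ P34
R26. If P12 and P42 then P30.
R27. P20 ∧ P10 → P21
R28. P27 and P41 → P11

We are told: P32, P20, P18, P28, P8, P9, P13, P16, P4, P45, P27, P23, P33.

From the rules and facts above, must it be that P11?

P12  (by R1: P20)
P35  (by R9: P27, P33)
P14  (by R11: P23, P13)
P24  (by R15: P28, P13)
P30  (by R20: P24, P12, P14)
P37  (by R24: P16, P23)
P22  (by R6: P35, P37)
P40  (by R10: P22, P8, P20)
P34  (by R25: P40, P30)
P17  (by R16: P34)
P11  (by R19: P17)

Yes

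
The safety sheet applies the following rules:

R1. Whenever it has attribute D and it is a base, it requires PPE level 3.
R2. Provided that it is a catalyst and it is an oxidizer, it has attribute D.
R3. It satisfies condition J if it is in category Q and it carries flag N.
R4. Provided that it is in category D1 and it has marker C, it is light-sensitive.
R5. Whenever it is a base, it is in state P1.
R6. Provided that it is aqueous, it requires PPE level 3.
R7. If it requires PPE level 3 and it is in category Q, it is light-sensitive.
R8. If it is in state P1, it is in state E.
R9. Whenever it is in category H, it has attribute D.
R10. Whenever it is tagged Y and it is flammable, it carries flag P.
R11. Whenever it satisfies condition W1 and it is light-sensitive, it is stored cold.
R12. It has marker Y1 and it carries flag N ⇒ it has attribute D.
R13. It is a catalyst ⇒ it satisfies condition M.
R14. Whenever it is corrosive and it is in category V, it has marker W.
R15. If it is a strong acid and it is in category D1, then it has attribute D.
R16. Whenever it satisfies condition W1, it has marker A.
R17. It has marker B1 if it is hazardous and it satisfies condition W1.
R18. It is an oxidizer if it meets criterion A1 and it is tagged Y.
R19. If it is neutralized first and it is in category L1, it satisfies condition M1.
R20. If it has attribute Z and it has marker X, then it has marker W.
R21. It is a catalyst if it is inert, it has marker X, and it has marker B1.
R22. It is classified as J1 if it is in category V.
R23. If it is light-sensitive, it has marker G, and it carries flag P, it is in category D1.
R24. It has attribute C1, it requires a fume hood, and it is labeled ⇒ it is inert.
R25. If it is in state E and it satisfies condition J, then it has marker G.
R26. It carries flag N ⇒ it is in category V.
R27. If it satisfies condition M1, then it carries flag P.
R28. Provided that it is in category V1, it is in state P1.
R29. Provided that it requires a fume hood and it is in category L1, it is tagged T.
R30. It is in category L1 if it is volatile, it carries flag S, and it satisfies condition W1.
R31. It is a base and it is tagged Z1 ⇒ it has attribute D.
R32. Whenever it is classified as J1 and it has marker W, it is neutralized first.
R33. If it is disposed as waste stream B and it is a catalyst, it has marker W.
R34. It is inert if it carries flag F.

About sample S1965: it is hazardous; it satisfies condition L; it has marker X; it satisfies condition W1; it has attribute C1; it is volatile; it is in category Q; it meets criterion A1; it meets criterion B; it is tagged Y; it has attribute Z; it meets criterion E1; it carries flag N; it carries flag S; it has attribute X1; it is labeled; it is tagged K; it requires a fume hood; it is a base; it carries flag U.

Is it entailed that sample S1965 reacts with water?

No

Forward chaining from the given facts derives: satisfies condition J, is in state P1, is in state E, has marker A, has marker B1, is an oxidizer, has marker W, is inert, has marker G, is in category V, is in category L1, is a catalyst, is classified as J1, is tagged T, is neutralized first, has attribute D, satisfies condition M, satisfies condition M1, carries flag P, requires PPE level 3, is light-sensitive, is stored cold, is in category D1.
No rule has "it reacts with water" as its conclusion, and it is not among the given facts.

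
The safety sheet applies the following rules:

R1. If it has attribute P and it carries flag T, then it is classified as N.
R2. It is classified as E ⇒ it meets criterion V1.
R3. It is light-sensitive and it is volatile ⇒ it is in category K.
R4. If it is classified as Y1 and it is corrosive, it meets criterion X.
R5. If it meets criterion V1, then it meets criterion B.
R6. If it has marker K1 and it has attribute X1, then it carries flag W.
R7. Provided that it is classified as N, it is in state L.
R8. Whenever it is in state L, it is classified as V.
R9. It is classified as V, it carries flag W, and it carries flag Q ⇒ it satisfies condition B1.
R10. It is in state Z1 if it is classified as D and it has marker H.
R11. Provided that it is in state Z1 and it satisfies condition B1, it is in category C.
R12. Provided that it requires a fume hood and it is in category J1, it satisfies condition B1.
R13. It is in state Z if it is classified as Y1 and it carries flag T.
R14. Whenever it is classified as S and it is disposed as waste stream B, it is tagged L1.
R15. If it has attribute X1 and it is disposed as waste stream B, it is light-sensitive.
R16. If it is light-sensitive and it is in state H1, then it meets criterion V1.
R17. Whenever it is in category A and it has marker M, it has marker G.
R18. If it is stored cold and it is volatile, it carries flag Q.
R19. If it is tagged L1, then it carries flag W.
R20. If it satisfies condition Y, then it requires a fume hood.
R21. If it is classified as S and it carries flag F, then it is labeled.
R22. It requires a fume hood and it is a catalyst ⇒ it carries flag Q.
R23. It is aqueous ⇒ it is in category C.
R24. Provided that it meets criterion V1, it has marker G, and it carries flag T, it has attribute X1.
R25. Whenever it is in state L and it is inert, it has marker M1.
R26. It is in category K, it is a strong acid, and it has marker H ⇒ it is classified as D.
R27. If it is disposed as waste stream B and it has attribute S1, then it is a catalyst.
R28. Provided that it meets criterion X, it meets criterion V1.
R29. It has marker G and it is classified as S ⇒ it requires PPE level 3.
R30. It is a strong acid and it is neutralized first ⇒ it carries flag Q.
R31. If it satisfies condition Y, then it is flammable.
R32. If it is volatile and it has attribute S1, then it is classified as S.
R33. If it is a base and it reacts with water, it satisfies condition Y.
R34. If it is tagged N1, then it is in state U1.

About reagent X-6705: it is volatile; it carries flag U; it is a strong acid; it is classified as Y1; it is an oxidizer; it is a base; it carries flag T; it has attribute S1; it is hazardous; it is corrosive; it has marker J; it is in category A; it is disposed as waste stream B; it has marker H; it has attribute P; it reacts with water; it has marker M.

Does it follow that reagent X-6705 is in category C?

Yes

By R1 (it has attribute P, it carries flag T): it is classified as N.
By R4 (it is classified as Y1, it is corrosive): it meets criterion X.
By R7 (it is classified as N): it is in state L.
By R8 (it is in state L): it is classified as V.
By R17 (it is in category A, it has marker M): it has marker G.
By R27 (it is disposed as waste stream B, it has attribute S1): it is a catalyst.
By R28 (it meets criterion X): it meets criterion V1.
By R32 (it is volatile, it has attribute S1): it is classified as S.
By R33 (it is a base, it reacts with water): it satisfies condition Y.
By R14 (it is classified as S, it is disposed as waste stream B): it is tagged L1.
By R19 (it is tagged L1): it carries flag W.
By R20 (it satisfies condition Y): it requires a fume hood.
By R22 (it requires a fume hood, it is a catalyst): it carries flag Q.
By R24 (it meets criterion V1, it has marker G, it carries flag T): it has attribute X1.
By R9 (it is classified as V, it carries flag W, it carries flag Q): it satisfies condition B1.
By R15 (it has attribute X1, it is disposed as waste stream B): it is light-sensitive.
By R3 (it is light-sensitive, it is volatile): it is in category K.
By R26 (it is in category K, it is a strong acid, it has marker H): it is classified as D.
By R10 (it is classified as D, it has marker H): it is in state Z1.
By R11 (it is in state Z1, it satisfies condition B1): it is in category C.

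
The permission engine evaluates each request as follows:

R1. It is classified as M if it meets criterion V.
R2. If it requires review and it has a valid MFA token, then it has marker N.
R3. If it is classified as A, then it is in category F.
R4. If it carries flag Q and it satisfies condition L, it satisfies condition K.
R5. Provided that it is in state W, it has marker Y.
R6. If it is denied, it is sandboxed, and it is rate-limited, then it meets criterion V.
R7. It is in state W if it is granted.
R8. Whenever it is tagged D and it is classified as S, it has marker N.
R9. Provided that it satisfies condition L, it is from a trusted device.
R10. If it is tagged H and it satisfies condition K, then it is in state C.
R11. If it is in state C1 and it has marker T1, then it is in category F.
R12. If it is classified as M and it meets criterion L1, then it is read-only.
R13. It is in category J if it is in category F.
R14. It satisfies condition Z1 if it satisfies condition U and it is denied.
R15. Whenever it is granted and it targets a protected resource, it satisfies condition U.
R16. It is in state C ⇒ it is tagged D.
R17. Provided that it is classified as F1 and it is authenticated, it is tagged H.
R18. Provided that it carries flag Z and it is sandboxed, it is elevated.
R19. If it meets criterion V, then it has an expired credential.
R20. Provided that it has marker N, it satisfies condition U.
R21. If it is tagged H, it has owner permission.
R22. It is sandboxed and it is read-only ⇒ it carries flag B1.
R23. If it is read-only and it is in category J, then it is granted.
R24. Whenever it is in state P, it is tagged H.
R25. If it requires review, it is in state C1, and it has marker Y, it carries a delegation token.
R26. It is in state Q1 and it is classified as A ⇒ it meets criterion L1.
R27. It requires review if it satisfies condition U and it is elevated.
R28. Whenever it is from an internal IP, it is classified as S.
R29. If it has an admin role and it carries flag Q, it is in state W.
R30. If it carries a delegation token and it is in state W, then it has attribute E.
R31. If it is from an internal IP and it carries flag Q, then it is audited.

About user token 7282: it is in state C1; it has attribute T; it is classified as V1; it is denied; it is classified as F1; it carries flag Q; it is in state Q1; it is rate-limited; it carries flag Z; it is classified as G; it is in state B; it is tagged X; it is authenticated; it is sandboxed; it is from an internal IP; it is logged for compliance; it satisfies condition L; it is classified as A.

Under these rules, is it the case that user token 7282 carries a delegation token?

Yes

By R3 (it is classified as A): it is in category F.
By R4 (it carries flag Q, it satisfies condition L): it satisfies condition K.
By R6 (it is denied, it is sandboxed, it is rate-limited): it meets criterion V.
By R13 (it is in category F): it is in category J.
By R17 (it is classified as F1, it is authenticated): it is tagged H.
By R18 (it carries flag Z, it is sandboxed): it is elevated.
By R26 (it is in state Q1, it is classified as A): it meets criterion L1.
By R28 (it is from an internal IP): it is classified as S.
By R1 (it meets criterion V): it is classified as M.
By R10 (it is tagged H, it satisfies condition K): it is in state C.
By R12 (it is classified as M, it meets criterion L1): it is read-only.
By R16 (it is in state C): it is tagged D.
By R23 (it is read-only, it is in category J): it is granted.
By R7 (it is granted): it is in state W.
By R8 (it is tagged D, it is classified as S): it has marker N.
By R20 (it has marker N): it satisfies condition U.
By R27 (it satisfies condition U, it is elevated): it requires review.
By R5 (it is in state W): it has marker Y.
By R25 (it requires review, it is in state C1, it has marker Y): it carries a delegation token.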